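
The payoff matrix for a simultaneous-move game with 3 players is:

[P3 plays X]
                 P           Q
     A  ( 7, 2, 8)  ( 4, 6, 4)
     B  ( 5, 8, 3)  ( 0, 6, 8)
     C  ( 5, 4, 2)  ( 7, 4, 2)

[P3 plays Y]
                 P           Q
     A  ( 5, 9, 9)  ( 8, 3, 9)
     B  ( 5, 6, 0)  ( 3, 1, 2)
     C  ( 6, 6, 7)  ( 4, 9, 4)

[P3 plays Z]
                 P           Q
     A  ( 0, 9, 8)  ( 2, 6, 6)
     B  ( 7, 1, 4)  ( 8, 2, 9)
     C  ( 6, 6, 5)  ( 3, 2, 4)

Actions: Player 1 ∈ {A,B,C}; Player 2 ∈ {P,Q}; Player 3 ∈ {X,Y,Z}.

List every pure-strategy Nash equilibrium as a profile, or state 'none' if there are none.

PSNE = {(B,Q,Z)}

(A,P,X): not NE [P2→Q gives 6>2; P3→Y gives 9>8]
(A,P,Y): not NE [P1→C gives 6>5]
(A,P,Z): not NE [P1→B gives 7>0; P3→Y gives 9>8]
(A,Q,X): not NE [P1→C gives 7>4; P3→Y gives 9>4]
(A,Q,Y): not NE [P2→P gives 9>3]
(A,Q,Z): not NE [P1→B gives 8>2; P2→P gives 9>6; P3→Y gives 9>6]
(B,P,X): not NE [P1→A gives 7>5; P3→Z gives 4>3]
(B,P,Y): not NE [P1→C gives 6>5; P3→Z gives 4>0]
(B,P,Z): not NE [P2→Q gives 2>1]
(B,Q,X): not NE [P1→C gives 7>0; P2→P gives 8>6; P3→Z gives 9>8]
(B,Q,Y): not NE [P1→A gives 8>3; P2→P gives 6>1; P3→Z gives 9>2]
(B,Q,Z): NE
(C,P,X): not NE [P1→A gives 7>5; P3→Y gives 7>2]
(C,P,Y): not NE [P2→Q gives 9>6]
(C,P,Z): not NE [P1→B gives 7>6; P3→Y gives 7>5]
(C,Q,X): not NE [P3→Z gives 4>2]
(C,Q,Y): not NE [P1→A gives 8>4]
(C,Q,Z): not NE [P1→B gives 8>3; P2→P gives 6>2]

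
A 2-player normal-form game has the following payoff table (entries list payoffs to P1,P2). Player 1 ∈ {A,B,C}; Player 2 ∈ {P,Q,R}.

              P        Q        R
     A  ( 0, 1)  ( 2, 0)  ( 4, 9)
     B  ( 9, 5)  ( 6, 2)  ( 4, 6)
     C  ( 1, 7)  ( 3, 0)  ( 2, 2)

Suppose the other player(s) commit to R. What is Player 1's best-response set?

u_1(A vs R) = 4
u_1(B vs R) = 4
u_1(C vs R) = 2
max payoff 4 at {A,B}

BR_1 = {A,B}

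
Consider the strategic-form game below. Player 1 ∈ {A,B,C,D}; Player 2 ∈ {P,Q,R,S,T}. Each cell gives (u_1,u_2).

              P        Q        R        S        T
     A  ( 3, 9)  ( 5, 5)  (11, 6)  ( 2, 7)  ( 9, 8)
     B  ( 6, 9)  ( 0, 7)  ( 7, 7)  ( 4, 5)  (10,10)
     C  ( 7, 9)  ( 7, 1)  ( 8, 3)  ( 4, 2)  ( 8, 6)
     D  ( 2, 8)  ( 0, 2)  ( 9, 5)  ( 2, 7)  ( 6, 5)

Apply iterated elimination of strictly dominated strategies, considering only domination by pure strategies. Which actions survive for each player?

P2 drop Q (P beats it: A:9>5 B:9>7 C:9>1 D:8>2)
P2 drop R (P beats it: A:9>6 B:9>7 C:9>3 D:8>5)
P1 drop A (B beats it: P:6>3 S:4>2 T:10>9)
P1 drop D (B beats it: P:6>2 S:4>2 T:10>6)
P2 drop S (P beats it: B:9>5 C:9>2)
P1→{B,C} P2→{P,T}

Remaining: P1:{B,C} P2:{P,T}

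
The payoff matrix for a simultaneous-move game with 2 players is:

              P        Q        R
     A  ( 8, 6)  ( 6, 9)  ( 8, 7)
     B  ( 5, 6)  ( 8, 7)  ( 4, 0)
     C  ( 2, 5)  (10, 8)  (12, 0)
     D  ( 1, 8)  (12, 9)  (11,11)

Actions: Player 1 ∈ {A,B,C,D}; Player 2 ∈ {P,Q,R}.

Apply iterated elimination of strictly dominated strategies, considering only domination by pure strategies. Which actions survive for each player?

Survivors P1:{C,D} P2:{Q,R}

P2 drop P (Q beats it: A:9>6 B:7>6 C:8>5 D:9>8)
P1 drop A (C beats it: Q:10>6 R:12>8)
P1 drop B (C beats it: Q:10>8 R:12>4)
P1→{C,D} P2→{Q,R}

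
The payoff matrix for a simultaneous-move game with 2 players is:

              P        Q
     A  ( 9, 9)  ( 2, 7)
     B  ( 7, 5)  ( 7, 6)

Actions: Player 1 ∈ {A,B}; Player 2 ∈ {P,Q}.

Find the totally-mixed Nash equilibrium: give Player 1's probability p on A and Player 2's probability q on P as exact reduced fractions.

p=1/3, q=5/7

P1 indiff ⇒ q·9+(1-q)·2 = q·7+(1-q)·7 ⇒ q(2) = (1-q)(5) ⇒ q = 5/7
P2 indiff ⇒ p·9+(1-p)·5 = p·7+(1-p)·6 ⇒ p(2) = (1-p)(1) ⇒ p = 1/3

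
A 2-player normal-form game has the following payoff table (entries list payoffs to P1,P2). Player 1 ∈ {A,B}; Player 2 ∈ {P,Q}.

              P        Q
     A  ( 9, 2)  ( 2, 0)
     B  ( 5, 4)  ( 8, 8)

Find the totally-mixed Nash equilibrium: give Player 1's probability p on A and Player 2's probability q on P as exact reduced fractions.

P1 indiff ⇒ q·9+(1-q)·2 = q·5+(1-q)·8 ⇒ q(4) = (1-q)(6) ⇒ q = 3/5
P2 indiff ⇒ p·2+(1-p)·4 = p·0+(1-p)·8 ⇒ p(2) = (1-p)(4) ⇒ p = 2/3

p=2/3, q=3/5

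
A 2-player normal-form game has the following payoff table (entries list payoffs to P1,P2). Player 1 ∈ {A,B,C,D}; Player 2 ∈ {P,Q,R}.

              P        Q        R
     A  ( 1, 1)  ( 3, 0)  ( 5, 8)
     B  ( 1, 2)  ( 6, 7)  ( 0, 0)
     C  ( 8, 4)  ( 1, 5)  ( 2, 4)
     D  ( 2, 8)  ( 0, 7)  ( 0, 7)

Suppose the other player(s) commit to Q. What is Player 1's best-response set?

argmax u_1 = {B}

u_1(A vs Q) = 3
u_1(B vs Q) = 6
u_1(C vs Q) = 1
u_1(D vs Q) = 0
max payoff 6 at {B}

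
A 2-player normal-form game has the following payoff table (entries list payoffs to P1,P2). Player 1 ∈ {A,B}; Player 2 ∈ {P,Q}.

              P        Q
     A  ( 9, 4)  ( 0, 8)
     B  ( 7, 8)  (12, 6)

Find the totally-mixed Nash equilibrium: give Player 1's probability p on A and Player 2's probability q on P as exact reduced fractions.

P1 indiff ⇒ q·9+(1-q)·0 = q·7+(1-q)·12 ⇒ q(2) = (1-q)(12) ⇒ q = 6/7
P2 indiff ⇒ p·4+(1-p)·8 = p·8+(1-p)·6 ⇒ p(-4) = (1-p)(-2) ⇒ p = 1/3

(p,q) = (1/3, 6/7)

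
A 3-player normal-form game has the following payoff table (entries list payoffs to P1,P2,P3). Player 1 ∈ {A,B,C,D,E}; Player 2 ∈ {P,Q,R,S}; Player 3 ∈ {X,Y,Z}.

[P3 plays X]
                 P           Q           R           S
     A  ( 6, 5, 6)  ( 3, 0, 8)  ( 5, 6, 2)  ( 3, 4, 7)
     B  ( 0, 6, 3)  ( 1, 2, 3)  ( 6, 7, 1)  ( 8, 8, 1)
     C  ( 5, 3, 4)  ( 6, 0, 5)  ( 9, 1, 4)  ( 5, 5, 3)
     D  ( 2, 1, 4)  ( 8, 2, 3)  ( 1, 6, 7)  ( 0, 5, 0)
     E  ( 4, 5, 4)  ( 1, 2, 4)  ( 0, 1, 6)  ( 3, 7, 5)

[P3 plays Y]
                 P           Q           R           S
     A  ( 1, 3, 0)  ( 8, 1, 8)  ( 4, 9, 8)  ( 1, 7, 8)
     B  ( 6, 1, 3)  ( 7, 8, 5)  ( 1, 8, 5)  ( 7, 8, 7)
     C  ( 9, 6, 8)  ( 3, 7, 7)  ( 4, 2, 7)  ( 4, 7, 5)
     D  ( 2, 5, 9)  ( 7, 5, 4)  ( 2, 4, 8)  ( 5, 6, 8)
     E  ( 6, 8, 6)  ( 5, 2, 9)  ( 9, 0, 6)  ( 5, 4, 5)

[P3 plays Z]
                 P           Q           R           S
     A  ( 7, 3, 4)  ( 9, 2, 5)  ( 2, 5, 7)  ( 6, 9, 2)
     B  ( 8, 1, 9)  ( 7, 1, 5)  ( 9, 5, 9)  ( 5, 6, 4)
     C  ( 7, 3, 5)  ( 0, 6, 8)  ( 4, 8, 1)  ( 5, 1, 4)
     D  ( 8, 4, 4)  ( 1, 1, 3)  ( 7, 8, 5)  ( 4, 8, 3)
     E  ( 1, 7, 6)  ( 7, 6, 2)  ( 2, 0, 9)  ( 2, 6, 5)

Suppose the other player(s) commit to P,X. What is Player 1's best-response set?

P1 best: {A}

u_1(A vs P,X) = 6
u_1(B vs P,X) = 0
u_1(C vs P,X) = 5
u_1(D vs P,X) = 2
u_1(E vs P,X) = 4
max payoff 6 at {A}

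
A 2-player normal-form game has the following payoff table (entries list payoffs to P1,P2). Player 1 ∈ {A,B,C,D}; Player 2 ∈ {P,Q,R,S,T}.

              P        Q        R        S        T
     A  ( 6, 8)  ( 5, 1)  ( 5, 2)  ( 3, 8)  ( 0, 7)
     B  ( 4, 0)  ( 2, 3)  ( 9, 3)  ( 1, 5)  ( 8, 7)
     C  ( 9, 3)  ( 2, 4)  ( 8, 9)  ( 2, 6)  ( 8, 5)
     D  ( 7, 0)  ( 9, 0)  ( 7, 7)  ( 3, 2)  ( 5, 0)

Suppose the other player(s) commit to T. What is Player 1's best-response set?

argmax u_1 = {B,C}

u_1(A vs T) = 0
u_1(B vs T) = 8
u_1(C vs T) = 8
u_1(D vs T) = 5
max payoff 8 at {B,C}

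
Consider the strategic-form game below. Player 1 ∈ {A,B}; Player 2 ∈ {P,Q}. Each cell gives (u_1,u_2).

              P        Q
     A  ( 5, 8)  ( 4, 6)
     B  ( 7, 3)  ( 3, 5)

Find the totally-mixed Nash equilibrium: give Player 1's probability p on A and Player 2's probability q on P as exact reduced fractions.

P1 mixes 1/2 on A; P2 mixes 1/3 on P

P1 indiff ⇒ q·5+(1-q)·4 = q·7+(1-q)·3 ⇒ q(-2) = (1-q)(-1) ⇒ q = 1/3
P2 indiff ⇒ p·8+(1-p)·3 = p·6+(1-p)·5 ⇒ p(2) = (1-p)(2) ⇒ p = 1/2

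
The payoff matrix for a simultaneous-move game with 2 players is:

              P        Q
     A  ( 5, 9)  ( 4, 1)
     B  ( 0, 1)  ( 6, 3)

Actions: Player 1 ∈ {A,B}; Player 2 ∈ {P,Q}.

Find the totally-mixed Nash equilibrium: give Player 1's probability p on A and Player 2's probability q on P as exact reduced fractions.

p=1/5, q=2/7

P1 indiff ⇒ q·5+(1-q)·4 = q·0+(1-q)·6 ⇒ q(5) = (1-q)(2) ⇒ q = 2/7
P2 indiff ⇒ p·9+(1-p)·1 = p·1+(1-p)·3 ⇒ p(8) = (1-p)(2) ⇒ p = 1/5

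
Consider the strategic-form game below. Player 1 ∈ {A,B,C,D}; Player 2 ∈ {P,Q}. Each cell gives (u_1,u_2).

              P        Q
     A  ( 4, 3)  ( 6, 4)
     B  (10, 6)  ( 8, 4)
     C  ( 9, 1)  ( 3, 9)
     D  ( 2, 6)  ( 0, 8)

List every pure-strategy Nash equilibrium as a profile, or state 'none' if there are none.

(A,P): not NE [P1→B gives 10>4; P2→Q gives 4>3]
(A,Q): not NE [P1→B gives 8>6]
(B,P): NE
(B,Q): not NE [P2→P gives 6>4]
(C,P): not NE [P1→B gives 10>9; P2→Q gives 9>1]
(C,Q): not NE [P1→B gives 8>3]
(D,P): not NE [P1→B gives 10>2; P2→Q gives 8>6]
(D,Q): not NE [P1→B gives 8>0]

Nash profiles: (B,P)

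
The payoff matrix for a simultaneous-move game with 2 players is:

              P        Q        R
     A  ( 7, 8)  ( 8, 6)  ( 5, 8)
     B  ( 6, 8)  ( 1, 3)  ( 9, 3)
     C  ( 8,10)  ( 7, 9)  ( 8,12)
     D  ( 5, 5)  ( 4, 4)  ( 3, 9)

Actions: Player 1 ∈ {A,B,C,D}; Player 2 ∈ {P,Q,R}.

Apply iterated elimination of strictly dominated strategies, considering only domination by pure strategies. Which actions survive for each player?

P1 drop D (A beats it: P:7>5 Q:8>4 R:5>3)
P2 drop Q (P beats it: A:8>6 B:8>3 C:10>9)
P1 drop A (C beats it: P:8>7 R:8>5)
P1→{B,C} P2→{P,R}

IESDS → P1:{B,C} P2:{P,R}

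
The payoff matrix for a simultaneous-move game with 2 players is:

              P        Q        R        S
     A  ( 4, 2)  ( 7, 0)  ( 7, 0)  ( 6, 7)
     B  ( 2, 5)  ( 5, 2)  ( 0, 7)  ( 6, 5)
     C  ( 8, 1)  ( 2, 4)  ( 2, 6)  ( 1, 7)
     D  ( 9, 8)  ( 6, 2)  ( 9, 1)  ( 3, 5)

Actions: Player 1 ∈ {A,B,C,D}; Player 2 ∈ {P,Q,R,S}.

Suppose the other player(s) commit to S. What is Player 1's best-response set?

argmax u_1 = {A,B}

u_1(A vs S) = 6
u_1(B vs S) = 6
u_1(C vs S) = 1
u_1(D vs S) = 3
max payoff 6 at {A,B}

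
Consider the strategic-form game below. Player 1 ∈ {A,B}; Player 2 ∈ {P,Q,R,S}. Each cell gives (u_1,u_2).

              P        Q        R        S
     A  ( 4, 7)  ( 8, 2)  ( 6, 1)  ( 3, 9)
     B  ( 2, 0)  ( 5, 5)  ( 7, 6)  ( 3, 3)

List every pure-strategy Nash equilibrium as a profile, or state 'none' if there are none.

(A,P): not NE [P2→S gives 9>7]
(A,Q): not NE [P2→S gives 9>2]
(A,R): not NE [P1→B gives 7>6; P2→S gives 9>1]
(A,S): NE
(B,P): not NE [P1→A gives 4>2; P2→R gives 6>0]
(B,Q): not NE [P1→A gives 8>5; P2→R gives 6>5]
(B,R): NE
(B,S): not NE [P2→R gives 6>3]

NE set: (A,S), (B,R)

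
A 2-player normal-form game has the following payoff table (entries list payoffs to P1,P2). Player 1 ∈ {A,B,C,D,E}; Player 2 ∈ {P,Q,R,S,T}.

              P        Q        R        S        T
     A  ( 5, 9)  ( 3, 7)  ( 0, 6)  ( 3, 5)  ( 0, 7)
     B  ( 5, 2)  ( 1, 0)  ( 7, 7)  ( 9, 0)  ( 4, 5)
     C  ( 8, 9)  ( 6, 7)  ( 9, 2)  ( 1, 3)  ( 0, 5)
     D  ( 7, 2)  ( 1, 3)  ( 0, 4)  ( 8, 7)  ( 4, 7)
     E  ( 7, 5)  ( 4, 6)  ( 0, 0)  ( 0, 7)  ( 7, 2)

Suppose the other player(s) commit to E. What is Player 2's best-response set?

u_2(P vs E) = 5
u_2(Q vs E) = 6
u_2(R vs E) = 0
u_2(S vs E) = 7
u_2(T vs E) = 2
max payoff 7 at {S}

argmax u_2 = {S}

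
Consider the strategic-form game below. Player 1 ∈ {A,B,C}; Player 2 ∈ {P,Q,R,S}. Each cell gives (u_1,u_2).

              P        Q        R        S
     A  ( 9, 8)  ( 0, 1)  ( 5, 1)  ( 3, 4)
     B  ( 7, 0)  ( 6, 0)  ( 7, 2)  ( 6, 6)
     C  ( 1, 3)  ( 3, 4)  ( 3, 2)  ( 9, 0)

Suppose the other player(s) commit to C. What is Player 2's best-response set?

u_2(P vs C) = 3
u_2(Q vs C) = 4
u_2(R vs C) = 2
u_2(S vs C) = 0
max payoff 4 at {Q}

BR_2 = {Q}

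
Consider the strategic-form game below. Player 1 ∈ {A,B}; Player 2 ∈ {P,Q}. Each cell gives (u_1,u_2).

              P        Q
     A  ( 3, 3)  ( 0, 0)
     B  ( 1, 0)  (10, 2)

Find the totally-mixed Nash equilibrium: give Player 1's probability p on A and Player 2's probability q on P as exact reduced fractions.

P1 indiff ⇒ q·3+(1-q)·0 = q·1+(1-q)·10 ⇒ q(2) = (1-q)(10) ⇒ q = 5/6
P2 indiff ⇒ p·3+(1-p)·0 = p·0+(1-p)·2 ⇒ p(3) = (1-p)(2) ⇒ p = 2/5

P1 mixes 2/5 on A; P2 mixes 5/6 on P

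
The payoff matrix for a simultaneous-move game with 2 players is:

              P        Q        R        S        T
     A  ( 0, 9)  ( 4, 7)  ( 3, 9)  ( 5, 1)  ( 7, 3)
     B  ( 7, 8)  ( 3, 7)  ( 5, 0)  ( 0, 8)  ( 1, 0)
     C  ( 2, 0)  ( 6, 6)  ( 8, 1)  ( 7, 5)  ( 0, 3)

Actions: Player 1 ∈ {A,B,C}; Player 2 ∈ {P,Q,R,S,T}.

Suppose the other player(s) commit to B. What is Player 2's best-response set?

BR_2 = {P,S}

u_2(P vs B) = 8
u_2(Q vs B) = 7
u_2(R vs B) = 0
u_2(S vs B) = 8
u_2(T vs B) = 0
max payoff 8 at {P,S}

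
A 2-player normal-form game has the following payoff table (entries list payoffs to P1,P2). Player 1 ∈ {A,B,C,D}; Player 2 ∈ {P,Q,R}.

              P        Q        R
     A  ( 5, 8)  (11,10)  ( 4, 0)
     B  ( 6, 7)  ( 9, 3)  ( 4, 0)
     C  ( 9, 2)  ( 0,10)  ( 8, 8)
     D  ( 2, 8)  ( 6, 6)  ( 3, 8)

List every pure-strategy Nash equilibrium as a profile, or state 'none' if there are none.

Nash profiles: (A,Q)

(A,P): not NE [P1→C gives 9>5; P2→Q gives 10>8]
(A,Q): NE
(A,R): not NE [P1→C gives 8>4; P2→Q gives 10>0]
(B,P): not NE [P1→C gives 9>6]
(B,Q): not NE [P1→A gives 11>9; P2→P gives 7>3]
(B,R): not NE [P1→C gives 8>4; P2→P gives 7>0]
(C,P): not NE [P2→Q gives 10>2]
(C,Q): not NE [P1→A gives 11>0]
(C,R): not NE [P2→Q gives 10>8]
(D,P): not NE [P1→C gives 9>2]
(D,Q): not NE [P1→A gives 11>6; P2→R gives 8>6]
(D,R): not NE [P1→C gives 8>3]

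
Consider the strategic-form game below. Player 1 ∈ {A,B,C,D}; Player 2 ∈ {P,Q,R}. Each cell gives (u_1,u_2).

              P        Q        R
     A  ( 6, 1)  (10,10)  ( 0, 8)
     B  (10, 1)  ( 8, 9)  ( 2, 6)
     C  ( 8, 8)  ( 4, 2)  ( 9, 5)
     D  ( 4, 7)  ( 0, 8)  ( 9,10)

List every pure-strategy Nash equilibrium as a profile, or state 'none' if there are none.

(A,P): not NE [P1→B gives 10>6; P2→Q gives 10>1]
(A,Q): NE
(A,R): not NE [P1→D gives 9>0; P2→Q gives 10>8]
(B,P): not NE [P2→Q gives 9>1]
(B,Q): not NE [P1→A gives 10>8]
(B,R): not NE [P1→D gives 9>2; P2→Q gives 9>6]
(C,P): not NE [P1→B gives 10>8]
(C,Q): not NE [P1→A gives 10>4; P2→P gives 8>2]
(C,R): not NE [P2→P gives 8>5]
(D,P): not NE [P1→B gives 10>4; P2→R gives 10>7]
(D,Q): not NE [P1→A gives 10>0; P2→R gives 10>8]
(D,R): NE

PSNE = {(A,Q), (D,R)}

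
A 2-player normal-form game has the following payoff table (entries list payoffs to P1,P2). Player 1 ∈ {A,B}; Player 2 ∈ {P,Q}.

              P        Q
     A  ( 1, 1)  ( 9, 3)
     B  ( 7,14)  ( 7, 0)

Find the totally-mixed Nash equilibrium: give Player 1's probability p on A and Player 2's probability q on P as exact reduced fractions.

P1 mixes 7/8 on A; P2 mixes 1/4 on P

P1 indiff ⇒ q·1+(1-q)·9 = q·7+(1-q)·7 ⇒ q(-6) = (1-q)(-2) ⇒ q = 1/4
P2 indiff ⇒ p·1+(1-p)·14 = p·3+(1-p)·0 ⇒ p(-2) = (1-p)(-14) ⇒ p = 7/8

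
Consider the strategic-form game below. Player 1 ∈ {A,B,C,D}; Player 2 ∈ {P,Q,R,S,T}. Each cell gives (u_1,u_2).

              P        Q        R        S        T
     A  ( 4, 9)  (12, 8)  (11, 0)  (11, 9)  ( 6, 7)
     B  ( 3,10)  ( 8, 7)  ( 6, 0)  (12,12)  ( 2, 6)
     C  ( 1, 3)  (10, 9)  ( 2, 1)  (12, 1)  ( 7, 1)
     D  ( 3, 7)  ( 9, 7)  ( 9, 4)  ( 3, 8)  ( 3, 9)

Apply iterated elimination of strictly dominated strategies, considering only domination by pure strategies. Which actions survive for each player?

P1 drop D (A beats it: P:4>3 Q:12>9 R:11>9 S:11>3 T:6>3)
P2 drop R (P beats it: A:9>0 B:10>0 C:3>1)
P2 drop T (P beats it: A:9>7 B:10>6 C:3>1)
P1→{A,B,C} P2→{P,Q,S}

Survivors P1:{A,B,C} P2:{P,Q,S}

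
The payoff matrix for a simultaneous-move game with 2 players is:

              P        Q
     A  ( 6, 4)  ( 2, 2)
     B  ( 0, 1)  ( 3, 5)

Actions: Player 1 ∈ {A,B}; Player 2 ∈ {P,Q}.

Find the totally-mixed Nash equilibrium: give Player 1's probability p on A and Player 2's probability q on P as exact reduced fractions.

P1 indiff ⇒ q·6+(1-q)·2 = q·0+(1-q)·3 ⇒ q(6) = (1-q)(1) ⇒ q = 1/7
P2 indiff ⇒ p·4+(1-p)·1 = p·2+(1-p)·5 ⇒ p(2) = (1-p)(4) ⇒ p = 2/3

p=2/3, q=1/7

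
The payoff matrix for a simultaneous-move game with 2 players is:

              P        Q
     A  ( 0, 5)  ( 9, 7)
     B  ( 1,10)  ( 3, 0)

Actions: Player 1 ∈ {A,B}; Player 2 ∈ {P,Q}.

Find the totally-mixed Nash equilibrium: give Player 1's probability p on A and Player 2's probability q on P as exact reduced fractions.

P1 indiff ⇒ q·0+(1-q)·9 = q·1+(1-q)·3 ⇒ q(-1) = (1-q)(-6) ⇒ q = 6/7
P2 indiff ⇒ p·5+(1-p)·10 = p·7+(1-p)·0 ⇒ p(-2) = (1-p)(-10) ⇒ p = 5/6

(p,q) = (5/6, 6/7)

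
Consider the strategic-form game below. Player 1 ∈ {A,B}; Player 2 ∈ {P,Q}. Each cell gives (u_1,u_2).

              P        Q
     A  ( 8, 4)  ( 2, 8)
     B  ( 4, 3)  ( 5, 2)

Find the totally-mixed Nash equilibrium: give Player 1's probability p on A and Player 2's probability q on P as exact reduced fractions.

(p,q) = (1/5, 3/7)

P1 indiff ⇒ q·8+(1-q)·2 = q·4+(1-q)·5 ⇒ q(4) = (1-q)(3) ⇒ q = 3/7
P2 indiff ⇒ p·4+(1-p)·3 = p·8+(1-p)·2 ⇒ p(-4) = (1-p)(-1) ⇒ p = 1/5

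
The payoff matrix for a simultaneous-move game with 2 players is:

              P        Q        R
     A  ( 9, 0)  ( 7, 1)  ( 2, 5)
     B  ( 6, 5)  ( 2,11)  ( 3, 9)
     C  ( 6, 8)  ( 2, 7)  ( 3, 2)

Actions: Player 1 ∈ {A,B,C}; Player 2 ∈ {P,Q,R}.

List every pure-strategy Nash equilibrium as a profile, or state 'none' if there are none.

(A,P): not NE [P2→R gives 5>0]
(A,Q): not NE [P2→R gives 5>1]
(A,R): not NE [P1→C gives 3>2]
(B,P): not NE [P1→A gives 9>6; P2→Q gives 11>5]
(B,Q): not NE [P1→A gives 7>2]
(B,R): not NE [P2→Q gives 11>9]
(C,P): not NE [P1→A gives 9>6]
(C,Q): not NE [P1→A gives 7>2; P2→P gives 8>7]
(C,R): not NE [P2→P gives 8>2]

Equilibria: none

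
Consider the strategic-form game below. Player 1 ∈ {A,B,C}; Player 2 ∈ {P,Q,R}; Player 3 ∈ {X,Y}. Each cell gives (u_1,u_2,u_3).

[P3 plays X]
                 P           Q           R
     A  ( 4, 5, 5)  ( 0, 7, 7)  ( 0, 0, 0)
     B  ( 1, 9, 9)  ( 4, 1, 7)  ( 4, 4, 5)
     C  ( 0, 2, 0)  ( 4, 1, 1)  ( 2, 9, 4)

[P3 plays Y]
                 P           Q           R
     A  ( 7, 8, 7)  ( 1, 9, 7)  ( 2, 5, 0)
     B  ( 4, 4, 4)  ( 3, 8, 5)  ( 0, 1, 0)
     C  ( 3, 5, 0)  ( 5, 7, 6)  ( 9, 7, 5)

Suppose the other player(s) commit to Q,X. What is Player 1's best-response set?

BR_1 = {B,C}

u_1(A vs Q,X) = 0
u_1(B vs Q,X) = 4
u_1(C vs Q,X) = 4
max payoff 4 at {B,C}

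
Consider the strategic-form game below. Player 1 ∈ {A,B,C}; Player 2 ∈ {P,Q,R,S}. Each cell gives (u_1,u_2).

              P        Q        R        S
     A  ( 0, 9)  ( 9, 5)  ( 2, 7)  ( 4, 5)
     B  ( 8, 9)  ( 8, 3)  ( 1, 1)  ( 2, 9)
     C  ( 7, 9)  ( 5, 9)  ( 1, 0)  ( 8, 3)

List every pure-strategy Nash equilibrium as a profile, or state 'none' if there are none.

(A,P): not NE [P1→B gives 8>0]
(A,Q): not NE [P2→P gives 9>5]
(A,R): not NE [P2→P gives 9>7]
(A,S): not NE [P1→C gives 8>4; P2→P gives 9>5]
(B,P): NE
(B,Q): not NE [P1→A gives 9>8; P2→S gives 9>3]
(B,R): not NE [P1→A gives 2>1; P2→S gives 9>1]
(B,S): not NE [P1→C gives 8>2]
(C,P): not NE [P1→B gives 8>7]
(C,Q): not NE [P1→A gives 9>5]
(C,R): not NE [P1→A gives 2>1; P2→Q gives 9>0]
(C,S): not NE [P2→Q gives 9>3]

NE set: (B,P)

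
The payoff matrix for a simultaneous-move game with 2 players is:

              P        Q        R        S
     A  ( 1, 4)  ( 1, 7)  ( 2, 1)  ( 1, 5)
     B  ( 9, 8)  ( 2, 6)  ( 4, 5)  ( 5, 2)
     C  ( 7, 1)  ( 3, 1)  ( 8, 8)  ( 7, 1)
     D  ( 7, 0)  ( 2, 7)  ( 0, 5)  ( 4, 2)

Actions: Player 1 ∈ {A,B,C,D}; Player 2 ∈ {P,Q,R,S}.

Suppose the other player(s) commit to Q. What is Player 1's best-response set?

argmax u_1 = {C}

u_1(A vs Q) = 1
u_1(B vs Q) = 2
u_1(C vs Q) = 3
u_1(D vs Q) = 2
max payoff 3 at {C}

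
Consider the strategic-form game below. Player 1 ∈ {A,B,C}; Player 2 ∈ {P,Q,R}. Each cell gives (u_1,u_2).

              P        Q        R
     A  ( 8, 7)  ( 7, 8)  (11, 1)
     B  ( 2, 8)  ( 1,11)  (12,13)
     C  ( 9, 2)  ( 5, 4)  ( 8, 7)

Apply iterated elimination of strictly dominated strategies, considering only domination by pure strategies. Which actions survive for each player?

Remaining: P1:{A,B} P2:{Q,R}

P2 drop P (Q beats it: A:8>7 B:11>8 C:4>2)
P1 drop C (A beats it: Q:7>5 R:11>8)
P1→{A,B} P2→{Q,R}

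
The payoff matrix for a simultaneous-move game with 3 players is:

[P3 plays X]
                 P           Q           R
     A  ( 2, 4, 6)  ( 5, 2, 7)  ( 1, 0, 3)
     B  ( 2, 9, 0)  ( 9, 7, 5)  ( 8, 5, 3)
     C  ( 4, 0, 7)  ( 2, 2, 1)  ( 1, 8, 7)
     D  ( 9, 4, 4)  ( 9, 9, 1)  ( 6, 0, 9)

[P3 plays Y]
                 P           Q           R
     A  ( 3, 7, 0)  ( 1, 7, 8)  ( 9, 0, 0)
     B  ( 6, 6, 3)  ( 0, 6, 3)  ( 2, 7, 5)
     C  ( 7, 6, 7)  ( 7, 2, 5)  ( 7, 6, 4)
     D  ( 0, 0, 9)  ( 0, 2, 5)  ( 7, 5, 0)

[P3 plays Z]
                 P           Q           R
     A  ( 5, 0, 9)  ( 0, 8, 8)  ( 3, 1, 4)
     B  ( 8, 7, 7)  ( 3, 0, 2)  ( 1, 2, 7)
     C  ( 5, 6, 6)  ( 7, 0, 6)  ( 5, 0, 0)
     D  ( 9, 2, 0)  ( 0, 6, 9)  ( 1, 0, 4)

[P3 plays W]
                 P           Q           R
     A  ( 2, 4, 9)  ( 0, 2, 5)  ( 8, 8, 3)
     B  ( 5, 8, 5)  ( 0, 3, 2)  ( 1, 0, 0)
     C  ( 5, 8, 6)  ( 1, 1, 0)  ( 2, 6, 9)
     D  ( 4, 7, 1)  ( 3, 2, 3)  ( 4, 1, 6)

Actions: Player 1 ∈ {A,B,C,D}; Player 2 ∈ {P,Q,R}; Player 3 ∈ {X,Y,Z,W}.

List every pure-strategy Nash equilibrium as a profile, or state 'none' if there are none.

(A,P,X): not NE [P1→D gives 9>2; P3→W gives 9>6]
(A,P,Y): not NE [P1→C gives 7>3; P3→W gives 9>0]
(A,P,Z): not NE [P1→D gives 9>5; P2→Q gives 8>0]
(A,P,W): not NE [P1→C gives 5>2; P2→R gives 8>4]
(A,Q,X): not NE [P1→D gives 9>5; P2→P gives 4>2; P3→Z gives 8>7]
(A,Q,Y): not NE [P1→C gives 7>1]
(A,Q,Z): not NE [P1→C gives 7>0]
(A,Q,W): not NE [P1→D gives 3>0; P2→R gives 8>2; P3→Z gives 8>5]
(A,R,X): not NE [P1→B gives 8>1; P2→P gives 4>0; P3→Z gives 4>3]
(A,R,Y): not NE [P2→Q gives 7>0; P3→Z gives 4>0]
(A,R,Z): not NE [P1→C gives 5>3; P2→Q gives 8>1]
(A,R,W): not NE [P3→Z gives 4>3]
(B,P,X): not NE [P1→D gives 9>2; P3→Z gives 7>0]
(B,P,Y): not NE [P1→C gives 7>6; P2→R gives 7>6; P3→Z gives 7>3]
(B,P,Z): not NE [P1→D gives 9>8]
(B,P,W): not NE [P3→Z gives 7>5]
(B,Q,X): not NE [P2→P gives 9>7]
(B,Q,Y): not NE [P1→C gives 7>0; P2→R gives 7>6; P3→X gives 5>3]
(B,Q,Z): not NE [P1→C gives 7>3; P2→P gives 7>0; P3→X gives 5>2]
(B,Q,W): not NE [P1→D gives 3>0; P2→P gives 8>3; P3→X gives 5>2]
(B,R,X): not NE [P2→P gives 9>5; P3→Z gives 7>3]
(B,R,Y): not NE [P1→A gives 9>2; P3→Z gives 7>5]
(B,R,Z): not NE [P1→C gives 5>1; P2→P gives 7>2]
(B,R,W): not NE [P1→A gives 8>1; P2→P gives 8>0; P3→Z gives 7>0]
(C,P,X): not NE [P1→D gives 9>4; P2→R gives 8>0]
(C,P,Y): NE
(C,P,Z): not NE [P1→D gives 9>5; P3→Y gives 7>6]
(C,P,W): not NE [P3→Y gives 7>6]
(C,Q,X): not NE [P1→D gives 9>2; P2→R gives 8>2; P3→Z gives 6>1]
(C,Q,Y): not NE [P2→R gives 6>2; P3→Z gives 6>5]
(C,Q,Z): not NE [P2→P gives 6>0]
(C,Q,W): not NE [P1→D gives 3>1; P2→P gives 8>1; P3→Z gives 6>0]
(C,R,X): not NE [P1→B gives 8>1; P3→W gives 9>7]
(C,R,Y): not NE [P1→A gives 9>7; P3→W gives 9>4]
(C,R,Z): not NE [P2→P gives 6>0; P3→W gives 9>0]
(C,R,W): not NE [P1→A gives 8>2; P2→P gives 8>6]
(D,P,X): not NE [P2→Q gives 9>4; P3→Y gives 9>4]
(D,P,Y): not NE [P1→C gives 7>0; P2→R gives 5>0]
(D,P,Z): not NE [P2→Q gives 6>2; P3→Y gives 9>0]
(D,P,W): not NE [P1→C gives 5>4; P3→Y gives 9>1]
(D,Q,X): not NE [P3→Z gives 9>1]
(D,Q,Y): not NE [P1→C gives 7>0; P2→R gives 5>2; P3→Z gives 9>5]
(D,Q,Z): not NE [P1→C gives 7>0]
(D,Q,W): not NE [P2→P gives 7>2; P3→Z gives 9>3]
(D,R,X): not NE [P1→B gives 8>6; P2→Q gives 9>0]
(D,R,Y): not NE [P1→A gives 9>7; P3→X gives 9>0]
(D,R,Z): not NE [P1→C gives 5>1; P2→Q gives 6>0; P3→X gives 9>4]
(D,R,W): not NE [P1→A gives 8>4; P2→P gives 7>1; P3→X gives 9>6]

PSNE = {(C,P,Y)}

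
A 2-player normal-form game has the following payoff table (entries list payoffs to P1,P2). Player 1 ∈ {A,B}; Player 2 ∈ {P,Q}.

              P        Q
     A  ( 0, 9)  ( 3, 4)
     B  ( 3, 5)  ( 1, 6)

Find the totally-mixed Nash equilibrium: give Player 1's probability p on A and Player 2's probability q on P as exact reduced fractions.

P1 mixes 1/6 on A; P2 mixes 2/5 on P

P1 indiff ⇒ q·0+(1-q)·3 = q·3+(1-q)·1 ⇒ q(-3) = (1-q)(-2) ⇒ q = 2/5
P2 indiff ⇒ p·9+(1-p)·5 = p·4+(1-p)·6 ⇒ p(5) = (1-p)(1) ⇒ p = 1/6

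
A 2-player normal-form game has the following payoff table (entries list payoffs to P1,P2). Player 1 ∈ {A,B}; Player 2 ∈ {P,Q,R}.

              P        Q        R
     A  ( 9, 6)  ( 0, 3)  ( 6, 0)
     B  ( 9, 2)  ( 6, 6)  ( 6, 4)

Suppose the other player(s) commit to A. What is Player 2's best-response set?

u_2(P vs A) = 6
u_2(Q vs A) = 3
u_2(R vs A) = 0
max payoff 6 at {P}

P2 best: {P}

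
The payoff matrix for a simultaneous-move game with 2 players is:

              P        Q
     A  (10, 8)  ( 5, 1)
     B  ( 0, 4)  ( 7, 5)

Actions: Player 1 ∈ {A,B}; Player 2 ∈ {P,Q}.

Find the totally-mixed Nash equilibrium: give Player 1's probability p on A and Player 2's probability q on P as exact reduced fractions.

p=1/8, q=1/6

P1 indiff ⇒ q·10+(1-q)·5 = q·0+(1-q)·7 ⇒ q(10) = (1-q)(2) ⇒ q = 1/6
P2 indiff ⇒ p·8+(1-p)·4 = p·1+(1-p)·5 ⇒ p(7) = (1-p)(1) ⇒ p = 1/8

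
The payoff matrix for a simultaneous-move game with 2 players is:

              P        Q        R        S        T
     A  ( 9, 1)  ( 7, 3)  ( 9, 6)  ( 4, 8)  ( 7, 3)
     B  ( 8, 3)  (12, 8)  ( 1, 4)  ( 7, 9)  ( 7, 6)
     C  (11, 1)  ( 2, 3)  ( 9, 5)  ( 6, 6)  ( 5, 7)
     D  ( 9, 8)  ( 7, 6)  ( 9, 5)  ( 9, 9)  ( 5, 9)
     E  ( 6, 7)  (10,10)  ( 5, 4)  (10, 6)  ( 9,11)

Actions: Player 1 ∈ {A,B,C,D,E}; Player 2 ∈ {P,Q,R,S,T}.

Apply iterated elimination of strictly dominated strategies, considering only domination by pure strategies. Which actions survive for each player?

Remaining: P1:{B,E} P2:{Q,S,T}

P2 drop P (T beats it: A:3>1 B:6>3 C:7>1 D:9>8 E:11>7)
P2 drop R (S beats it: A:8>6 B:9>4 C:6>5 D:9>5 E:6>4)
P1 drop A (E beats it: Q:10>7 S:10>4 T:9>7)
P1 drop C (B beats it: Q:12>2 S:7>6 T:7>5)
P1 drop D (E beats it: Q:10>7 S:10>9 T:9>5)
P1→{B,E} P2→{Q,S,T}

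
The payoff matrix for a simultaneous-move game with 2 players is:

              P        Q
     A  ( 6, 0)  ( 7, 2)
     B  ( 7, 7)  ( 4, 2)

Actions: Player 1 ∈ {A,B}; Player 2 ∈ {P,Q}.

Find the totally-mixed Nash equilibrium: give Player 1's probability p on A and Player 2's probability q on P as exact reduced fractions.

P1 indiff ⇒ q·6+(1-q)·7 = q·7+(1-q)·4 ⇒ q(-1) = (1-q)(-3) ⇒ q = 3/4
P2 indiff ⇒ p·0+(1-p)·7 = p·2+(1-p)·2 ⇒ p(-2) = (1-p)(-5) ⇒ p = 5/7

(p,q) = (5/7, 3/4)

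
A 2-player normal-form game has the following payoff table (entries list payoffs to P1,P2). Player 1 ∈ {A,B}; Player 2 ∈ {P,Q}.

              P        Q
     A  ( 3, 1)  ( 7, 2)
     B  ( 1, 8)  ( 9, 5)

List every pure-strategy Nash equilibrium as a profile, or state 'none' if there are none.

Equilibria: none

(A,P): not NE [P2→Q gives 2>1]
(A,Q): not NE [P1→B gives 9>7]
(B,P): not NE [P1→A gives 3>1]
(B,Q): not NE [P2→P gives 8>5]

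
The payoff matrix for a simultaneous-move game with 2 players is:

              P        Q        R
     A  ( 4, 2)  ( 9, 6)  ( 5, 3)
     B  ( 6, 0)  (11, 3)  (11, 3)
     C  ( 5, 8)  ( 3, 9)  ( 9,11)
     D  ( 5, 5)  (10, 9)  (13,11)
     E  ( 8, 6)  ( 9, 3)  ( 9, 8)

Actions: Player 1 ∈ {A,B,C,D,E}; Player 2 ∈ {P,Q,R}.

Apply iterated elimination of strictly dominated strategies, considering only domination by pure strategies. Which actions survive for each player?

P1 drop A (B beats it: P:6>4 Q:11>9 R:11>5)
P1 drop C (B beats it: P:6>5 Q:11>3 R:11>9)
P2 drop P (R beats it: B:3>0 D:11>5 E:8>6)
P1 drop E (B beats it: Q:11>9 R:11>9)
P1→{B,D} P2→{Q,R}

Survivors P1:{B,D} P2:{Q,R}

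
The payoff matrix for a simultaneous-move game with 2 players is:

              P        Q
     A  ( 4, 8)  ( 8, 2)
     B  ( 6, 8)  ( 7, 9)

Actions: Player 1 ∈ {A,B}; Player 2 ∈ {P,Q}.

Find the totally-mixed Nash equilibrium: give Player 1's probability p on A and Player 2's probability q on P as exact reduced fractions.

(p,q) = (1/7, 1/3)

P1 indiff ⇒ q·4+(1-q)·8 = q·6+(1-q)·7 ⇒ q(-2) = (1-q)(-1) ⇒ q = 1/3
P2 indiff ⇒ p·8+(1-p)·8 = p·2+(1-p)·9 ⇒ p(6) = (1-p)(1) ⇒ p = 1/7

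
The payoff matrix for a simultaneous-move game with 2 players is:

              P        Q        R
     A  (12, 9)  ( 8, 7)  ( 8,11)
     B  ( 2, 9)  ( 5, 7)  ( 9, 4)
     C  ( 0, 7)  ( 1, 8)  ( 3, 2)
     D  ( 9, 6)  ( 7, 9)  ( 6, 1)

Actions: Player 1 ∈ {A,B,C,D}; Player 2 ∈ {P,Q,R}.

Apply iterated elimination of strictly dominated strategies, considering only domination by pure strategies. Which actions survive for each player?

Survivors P1:{A,B} P2:{P,R}

P1 drop C (A beats it: P:12>0 Q:8>1 R:8>3)
P1 drop D (A beats it: P:12>9 Q:8>7 R:8>6)
P2 drop Q (P beats it: A:9>7 B:9>7)
P1→{A,B} P2→{P,R}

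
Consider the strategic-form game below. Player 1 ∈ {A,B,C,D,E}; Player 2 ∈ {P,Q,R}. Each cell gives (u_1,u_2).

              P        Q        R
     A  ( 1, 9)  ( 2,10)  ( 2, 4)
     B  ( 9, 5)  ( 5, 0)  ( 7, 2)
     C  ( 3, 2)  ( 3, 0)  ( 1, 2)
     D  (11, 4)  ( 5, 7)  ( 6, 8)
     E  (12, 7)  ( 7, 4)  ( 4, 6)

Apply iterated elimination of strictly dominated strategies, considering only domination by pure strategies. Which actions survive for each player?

Remaining: P1:{B,D,E} P2:{P,R}

P1 drop A (B beats it: P:9>1 Q:5>2 R:7>2)
P1 drop C (B beats it: P:9>3 Q:5>3 R:7>1)
P2 drop Q (R beats it: B:2>0 D:8>7 E:6>4)
P1→{B,D,E} P2→{P,R}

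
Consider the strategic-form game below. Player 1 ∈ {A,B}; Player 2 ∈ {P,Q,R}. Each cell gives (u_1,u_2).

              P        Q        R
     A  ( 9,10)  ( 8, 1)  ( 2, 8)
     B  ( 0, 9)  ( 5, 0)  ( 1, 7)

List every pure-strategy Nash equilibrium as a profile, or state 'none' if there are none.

Nash profiles: (A,P)

(A,P): NE
(A,Q): not NE [P2→P gives 10>1]
(A,R): not NE [P2→P gives 10>8]
(B,P): not NE [P1→A gives 9>0]
(B,Q): not NE [P1→A gives 8>5; P2→P gives 9>0]
(B,R): not NE [P1→A gives 2>1; P2→P gives 9>7]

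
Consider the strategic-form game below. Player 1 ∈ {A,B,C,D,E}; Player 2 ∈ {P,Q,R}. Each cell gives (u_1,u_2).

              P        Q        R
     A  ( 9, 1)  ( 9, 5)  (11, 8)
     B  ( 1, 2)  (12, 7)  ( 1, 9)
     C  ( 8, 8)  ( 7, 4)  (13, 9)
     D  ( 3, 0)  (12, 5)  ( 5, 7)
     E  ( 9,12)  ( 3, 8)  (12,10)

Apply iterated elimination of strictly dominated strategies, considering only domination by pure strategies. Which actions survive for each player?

Remaining: P1:{A,C,E} P2:{P,R}

P2 drop Q (R beats it: A:8>5 B:9>7 C:9>4 D:7>5 E:10>8)
P1 drop B (A beats it: P:9>1 R:11>1)
P1 drop D (A beats it: P:9>3 R:11>5)
P1→{A,C,E} P2→{P,R}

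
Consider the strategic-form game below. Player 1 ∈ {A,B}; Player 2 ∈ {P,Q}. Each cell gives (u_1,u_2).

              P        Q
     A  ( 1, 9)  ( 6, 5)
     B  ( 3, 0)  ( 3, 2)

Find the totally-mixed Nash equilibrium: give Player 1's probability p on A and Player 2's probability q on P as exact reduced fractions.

P1 indiff ⇒ q·1+(1-q)·6 = q·3+(1-q)·3 ⇒ q(-2) = (1-q)(-3) ⇒ q = 3/5
P2 indiff ⇒ p·9+(1-p)·0 = p·5+(1-p)·2 ⇒ p(4) = (1-p)(2) ⇒ p = 1/3

p=1/3, q=3/5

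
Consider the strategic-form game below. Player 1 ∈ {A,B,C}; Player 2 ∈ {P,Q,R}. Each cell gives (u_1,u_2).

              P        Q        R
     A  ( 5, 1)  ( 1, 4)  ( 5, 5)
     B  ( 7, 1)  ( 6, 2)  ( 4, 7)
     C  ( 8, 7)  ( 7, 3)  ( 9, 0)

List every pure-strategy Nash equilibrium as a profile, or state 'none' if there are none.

Nash profiles: (C,P)

(A,P): not NE [P1→C gives 8>5; P2→R gives 5>1]
(A,Q): not NE [P1→C gives 7>1; P2→R gives 5>4]
(A,R): not NE [P1→C gives 9>5]
(B,P): not NE [P1→C gives 8>7; P2→R gives 7>1]
(B,Q): not NE [P1→C gives 7>6; P2→R gives 7>2]
(B,R): not NE [P1→C gives 9>4]
(C,P): NE
(C,Q): not NE [P2→P gives 7>3]
(C,R): not NE [P2→P gives 7>0]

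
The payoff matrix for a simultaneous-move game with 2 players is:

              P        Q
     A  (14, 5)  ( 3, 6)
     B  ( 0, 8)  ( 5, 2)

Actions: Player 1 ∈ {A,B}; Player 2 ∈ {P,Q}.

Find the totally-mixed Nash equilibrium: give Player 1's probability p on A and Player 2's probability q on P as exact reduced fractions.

p=6/7, q=1/8

P1 indiff ⇒ q·14+(1-q)·3 = q·0+(1-q)·5 ⇒ q(14) = (1-q)(2) ⇒ q = 1/8
P2 indiff ⇒ p·5+(1-p)·8 = p·6+(1-p)·2 ⇒ p(-1) = (1-p)(-6) ⇒ p = 6/7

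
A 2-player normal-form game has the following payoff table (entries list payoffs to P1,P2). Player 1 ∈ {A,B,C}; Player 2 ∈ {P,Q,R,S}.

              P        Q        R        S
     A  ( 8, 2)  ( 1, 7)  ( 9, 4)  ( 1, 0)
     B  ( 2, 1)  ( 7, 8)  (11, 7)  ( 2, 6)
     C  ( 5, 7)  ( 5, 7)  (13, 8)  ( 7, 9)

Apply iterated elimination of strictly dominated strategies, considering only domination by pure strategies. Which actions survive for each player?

IESDS → P1:{B,C} P2:{Q,R,S}

P2 drop P (R beats it: A:4>2 B:7>1 C:8>7)
P1 drop A (B beats it: Q:7>1 R:11>9 S:2>1)
P1→{B,C} P2→{Q,R,S}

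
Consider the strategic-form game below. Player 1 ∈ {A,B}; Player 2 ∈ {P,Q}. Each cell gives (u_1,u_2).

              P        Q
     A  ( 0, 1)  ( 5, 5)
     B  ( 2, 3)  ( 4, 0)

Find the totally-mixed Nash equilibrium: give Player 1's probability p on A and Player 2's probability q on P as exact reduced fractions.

P1 indiff ⇒ q·0+(1-q)·5 = q·2+(1-q)·4 ⇒ q(-2) = (1-q)(-1) ⇒ q = 1/3
P2 indiff ⇒ p·1+(1-p)·3 = p·5+(1-p)·0 ⇒ p(-4) = (1-p)(-3) ⇒ p = 3/7

p=3/7, q=1/3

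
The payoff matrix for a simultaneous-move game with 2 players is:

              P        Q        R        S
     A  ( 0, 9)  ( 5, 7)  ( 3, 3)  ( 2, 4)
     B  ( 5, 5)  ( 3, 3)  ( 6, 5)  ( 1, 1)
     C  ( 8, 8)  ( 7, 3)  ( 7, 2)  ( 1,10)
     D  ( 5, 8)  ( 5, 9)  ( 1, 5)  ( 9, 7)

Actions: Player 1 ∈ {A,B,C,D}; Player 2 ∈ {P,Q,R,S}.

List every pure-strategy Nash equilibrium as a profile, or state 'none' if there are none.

PSNE: ∅

(A,P): not NE [P1→C gives 8>0]
(A,Q): not NE [P1→C gives 7>5; P2→P gives 9>7]
(A,R): not NE [P1→C gives 7>3; P2→P gives 9>3]
(A,S): not NE [P1→D gives 9>2; P2→P gives 9>4]
(B,P): not NE [P1→C gives 8>5]
(B,Q): not NE [P1→C gives 7>3; P2→R gives 5>3]
(B,R): not NE [P1→C gives 7>6]
(B,S): not NE [P1→D gives 9>1; P2→R gives 5>1]
(C,P): not NE [P2→S gives 10>8]
(C,Q): not NE [P2→S gives 10>3]
(C,R): not NE [P2→S gives 10>2]
(C,S): not NE [P1→D gives 9>1]
(D,P): not NE [P1→C gives 8>5; P2→Q gives 9>8]
(D,Q): not NE [P1→C gives 7>5]
(D,R): not NE [P1→C gives 7>1; P2→Q gives 9>5]
(D,S): not NE [P2→Q gives 9>7]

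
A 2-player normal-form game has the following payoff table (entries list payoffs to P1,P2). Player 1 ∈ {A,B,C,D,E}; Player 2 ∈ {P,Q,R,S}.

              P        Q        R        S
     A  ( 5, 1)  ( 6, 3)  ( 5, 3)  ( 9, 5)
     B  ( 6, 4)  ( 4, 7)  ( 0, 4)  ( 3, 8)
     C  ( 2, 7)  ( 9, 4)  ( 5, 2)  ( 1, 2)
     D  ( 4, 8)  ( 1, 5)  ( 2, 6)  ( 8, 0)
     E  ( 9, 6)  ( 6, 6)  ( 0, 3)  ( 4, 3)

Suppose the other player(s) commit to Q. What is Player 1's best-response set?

P1 best: {C}

u_1(A vs Q) = 6
u_1(B vs Q) = 4
u_1(C vs Q) = 9
u_1(D vs Q) = 1
u_1(E vs Q) = 6
max payoff 9 at {C}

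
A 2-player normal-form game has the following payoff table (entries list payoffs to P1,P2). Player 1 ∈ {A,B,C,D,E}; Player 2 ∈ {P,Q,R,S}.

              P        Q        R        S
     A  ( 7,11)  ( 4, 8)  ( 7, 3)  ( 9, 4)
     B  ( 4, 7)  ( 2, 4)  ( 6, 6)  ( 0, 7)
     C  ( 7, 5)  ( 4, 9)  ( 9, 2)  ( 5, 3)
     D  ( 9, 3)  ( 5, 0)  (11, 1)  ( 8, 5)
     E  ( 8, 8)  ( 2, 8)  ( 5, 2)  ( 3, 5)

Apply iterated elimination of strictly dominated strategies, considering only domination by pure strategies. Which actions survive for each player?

P1 drop B (A beats it: P:7>4 Q:4>2 R:7>6 S:9>0)
P1 drop C (D beats it: P:9>7 Q:5>4 R:11>9 S:8>5)
P1 drop E (D beats it: P:9>8 Q:5>2 R:11>5 S:8>3)
P2 drop Q (P beats it: A:11>8 D:3>0)
P2 drop R (P beats it: A:11>3 D:3>1)
P1→{A,D} P2→{P,S}

Remaining: P1:{A,D} P2:{P,S}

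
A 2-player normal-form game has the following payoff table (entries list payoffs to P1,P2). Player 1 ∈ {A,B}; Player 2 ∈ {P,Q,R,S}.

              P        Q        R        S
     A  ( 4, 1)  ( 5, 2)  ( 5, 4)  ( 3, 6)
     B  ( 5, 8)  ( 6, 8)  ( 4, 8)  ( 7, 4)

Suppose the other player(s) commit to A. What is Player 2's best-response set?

BR_2 = {S}

u_2(P vs A) = 1
u_2(Q vs A) = 2
u_2(R vs A) = 4
u_2(S vs A) = 6
max payoff 6 at {S}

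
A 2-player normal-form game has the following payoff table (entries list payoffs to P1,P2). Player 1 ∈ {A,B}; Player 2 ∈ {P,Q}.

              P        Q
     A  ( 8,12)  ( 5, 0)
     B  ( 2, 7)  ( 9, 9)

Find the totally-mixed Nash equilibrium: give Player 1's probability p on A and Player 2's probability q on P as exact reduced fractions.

P1 indiff ⇒ q·8+(1-q)·5 = q·2+(1-q)·9 ⇒ q(6) = (1-q)(4) ⇒ q = 2/5
P2 indiff ⇒ p·12+(1-p)·7 = p·0+(1-p)·9 ⇒ p(12) = (1-p)(2) ⇒ p = 1/7

(p,q) = (1/7, 2/5)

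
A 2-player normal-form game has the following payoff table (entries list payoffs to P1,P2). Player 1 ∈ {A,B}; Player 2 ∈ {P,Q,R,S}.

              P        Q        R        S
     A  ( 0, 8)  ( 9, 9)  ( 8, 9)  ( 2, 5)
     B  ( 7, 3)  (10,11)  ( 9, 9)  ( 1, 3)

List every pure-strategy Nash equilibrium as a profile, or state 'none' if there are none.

NE set: (B,Q)

(A,P): not NE [P1→B gives 7>0; P2→R gives 9>8]
(A,Q): not NE [P1→B gives 10>9]
(A,R): not NE [P1→B gives 9>8]
(A,S): not NE [P2→R gives 9>5]
(B,P): not NE [P2→Q gives 11>3]
(B,Q): NE
(B,R): not NE [P2→Q gives 11>9]
(B,S): not NE [P1→A gives 2>1; P2→Q gives 11>3]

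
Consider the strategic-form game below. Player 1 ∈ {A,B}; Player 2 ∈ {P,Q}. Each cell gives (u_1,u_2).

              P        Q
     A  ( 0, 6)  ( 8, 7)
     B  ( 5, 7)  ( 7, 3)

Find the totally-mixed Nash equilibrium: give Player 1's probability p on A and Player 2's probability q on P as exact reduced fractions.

P1 mixes 4/5 on A; P2 mixes 1/6 on P

P1 indiff ⇒ q·0+(1-q)·8 = q·5+(1-q)·7 ⇒ q(-5) = (1-q)(-1) ⇒ q = 1/6
P2 indiff ⇒ p·6+(1-p)·7 = p·7+(1-p)·3 ⇒ p(-1) = (1-p)(-4) ⇒ p = 4/5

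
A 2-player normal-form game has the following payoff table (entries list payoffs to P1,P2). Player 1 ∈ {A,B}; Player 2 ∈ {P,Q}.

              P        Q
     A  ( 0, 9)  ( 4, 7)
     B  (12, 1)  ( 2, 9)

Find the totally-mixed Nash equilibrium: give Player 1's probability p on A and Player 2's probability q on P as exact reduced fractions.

P1 mixes 4/5 on A; P2 mixes 1/7 on P

P1 indiff ⇒ q·0+(1-q)·4 = q·12+(1-q)·2 ⇒ q(-12) = (1-q)(-2) ⇒ q = 1/7
P2 indiff ⇒ p·9+(1-p)·1 = p·7+(1-p)·9 ⇒ p(2) = (1-p)(8) ⇒ p = 4/5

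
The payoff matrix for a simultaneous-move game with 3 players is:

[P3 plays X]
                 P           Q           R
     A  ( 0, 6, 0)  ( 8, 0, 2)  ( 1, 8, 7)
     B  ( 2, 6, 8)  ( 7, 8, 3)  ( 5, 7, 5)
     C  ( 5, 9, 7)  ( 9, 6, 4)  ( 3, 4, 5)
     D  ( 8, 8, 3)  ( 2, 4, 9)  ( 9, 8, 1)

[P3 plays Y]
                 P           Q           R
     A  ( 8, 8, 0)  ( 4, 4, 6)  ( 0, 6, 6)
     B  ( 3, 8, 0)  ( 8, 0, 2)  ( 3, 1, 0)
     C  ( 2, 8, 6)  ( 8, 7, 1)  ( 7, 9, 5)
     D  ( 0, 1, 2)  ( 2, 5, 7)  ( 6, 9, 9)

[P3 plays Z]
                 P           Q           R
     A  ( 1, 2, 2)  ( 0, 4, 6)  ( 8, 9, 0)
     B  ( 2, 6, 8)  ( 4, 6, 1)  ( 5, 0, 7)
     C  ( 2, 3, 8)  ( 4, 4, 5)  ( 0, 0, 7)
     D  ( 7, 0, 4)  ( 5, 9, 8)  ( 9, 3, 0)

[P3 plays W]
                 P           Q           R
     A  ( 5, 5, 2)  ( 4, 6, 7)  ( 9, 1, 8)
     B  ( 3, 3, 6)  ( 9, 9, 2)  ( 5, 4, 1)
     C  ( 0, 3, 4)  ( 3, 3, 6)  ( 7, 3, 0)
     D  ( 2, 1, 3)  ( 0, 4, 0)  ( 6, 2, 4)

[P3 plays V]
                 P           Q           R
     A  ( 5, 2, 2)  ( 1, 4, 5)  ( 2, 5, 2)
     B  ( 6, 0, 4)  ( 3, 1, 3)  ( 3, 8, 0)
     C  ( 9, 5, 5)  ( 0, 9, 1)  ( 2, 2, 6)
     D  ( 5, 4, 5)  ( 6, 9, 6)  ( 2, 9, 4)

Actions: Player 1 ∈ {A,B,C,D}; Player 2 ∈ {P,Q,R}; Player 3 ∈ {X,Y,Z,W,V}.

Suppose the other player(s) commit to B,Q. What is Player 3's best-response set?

argmax u_3 = {X,V}

u_3(X vs B,Q) = 3
u_3(Y vs B,Q) = 2
u_3(Z vs B,Q) = 1
u_3(W vs B,Q) = 2
u_3(V vs B,Q) = 3
max payoff 3 at {X,V}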